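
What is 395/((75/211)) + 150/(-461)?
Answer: 7682159/6915 ≈ 1110.9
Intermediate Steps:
395/((75/211)) + 150/(-461) = 395/((75*(1/211))) + 150*(-1/461) = 395/(75/211) - 150/461 = 395*(211/75) - 150/461 = 16669/15 - 150/461 = 7682159/6915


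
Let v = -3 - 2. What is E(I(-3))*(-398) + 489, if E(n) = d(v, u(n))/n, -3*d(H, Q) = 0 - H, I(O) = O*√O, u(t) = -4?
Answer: 489 + 1990*I*√3/27 ≈ 489.0 + 127.66*I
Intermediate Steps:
I(O) = O^(3/2)
v = -5
d(H, Q) = H/3 (d(H, Q) = -(0 - H)/3 = -(-1)*H/3 = H/3)
E(n) = -5/(3*n) (E(n) = ((⅓)*(-5))/n = -5/(3*n))
E(I(-3))*(-398) + 489 = -5*I*√3/9/3*(-398) + 489 = -5*I*√3/27*(-398) + 489 = 1990*I*√3/27 + 489 = 489 + 1990*I*√3/27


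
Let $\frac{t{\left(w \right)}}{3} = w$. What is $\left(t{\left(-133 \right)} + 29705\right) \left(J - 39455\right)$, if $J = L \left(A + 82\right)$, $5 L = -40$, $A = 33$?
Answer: $-1183229750$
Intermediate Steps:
$t{\left(w \right)} = 3 w$
$L = -8$ ($L = \frac{1}{5} \left(-40\right) = -8$)
$J = -920$ ($J = - 8 \left(33 + 82\right) = \left(-8\right) 115 = -920$)
$\left(t{\left(-133 \right)} + 29705\right) \left(J - 39455\right) = \left(3 \left(-133\right) + 29705\right) \left(-920 - 39455\right) = \left(-399 + 29705\right) \left(-40375\right) = 29306 \left(-40375\right) = -1183229750$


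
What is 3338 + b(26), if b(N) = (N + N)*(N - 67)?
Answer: 1206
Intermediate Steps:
b(N) = 2*N*(-67 + N) (b(N) = (2*N)*(-67 + N) = 2*N*(-67 + N))
3338 + b(26) = 3338 + 2*26*(-67 + 26) = 3338 + 2*26*(-41) = 3338 - 2132 = 1206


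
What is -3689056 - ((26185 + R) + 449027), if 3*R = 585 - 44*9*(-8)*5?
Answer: -4169743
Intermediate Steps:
R = 5475 (R = (585 - 44*9*(-8)*5)/3 = (585 - (-3168)*5)/3 = (585 - 44*(-360))/3 = (585 + 15840)/3 = (1/3)*16425 = 5475)
-3689056 - ((26185 + R) + 449027) = -3689056 - ((26185 + 5475) + 449027) = -3689056 - (31660 + 449027) = -3689056 - 1*480687 = -3689056 - 480687 = -4169743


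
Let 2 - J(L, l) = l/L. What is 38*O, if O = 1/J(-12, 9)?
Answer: 152/11 ≈ 13.818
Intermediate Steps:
J(L, l) = 2 - l/L
O = 4/11 (O = 1/(2 - 1*9/(-12)) = 1/(2 - 1*9*(-1/12)) = 1/(2 + 3/4) = 1/(11/4) = 4/11 ≈ 0.36364)
38*O = 38*(4/11) = 152/11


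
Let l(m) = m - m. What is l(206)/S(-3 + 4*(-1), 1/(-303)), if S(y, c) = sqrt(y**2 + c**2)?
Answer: 0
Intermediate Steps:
l(m) = 0
S(y, c) = sqrt(c**2 + y**2)
l(206)/S(-3 + 4*(-1), 1/(-303)) = 0/(sqrt((1/(-303))**2 + (-3 + 4*(-1))**2)) = 0/(sqrt((-1/303)**2 + (-3 - 4)**2)) = 0/(sqrt(1/91809 + (-7)**2)) = 0/(sqrt(1/91809 + 49)) = 0/(sqrt(4498642/91809)) = 0/((sqrt(4498642)/303)) = 0*(303*sqrt(4498642)/4498642) = 0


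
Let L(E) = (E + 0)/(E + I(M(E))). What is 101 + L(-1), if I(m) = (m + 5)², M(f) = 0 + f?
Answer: 1514/15 ≈ 100.93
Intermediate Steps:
M(f) = f
I(m) = (5 + m)²
L(E) = E/(E + (5 + E)²) (L(E) = (E + 0)/(E + (5 + E)²) = E/(E + (5 + E)²))
101 + L(-1) = 101 - 1/(-1 + (5 - 1)²) = 101 - 1/(-1 + 4²) = 101 - 1/(-1 + 16) = 101 - 1/15 = 1514/15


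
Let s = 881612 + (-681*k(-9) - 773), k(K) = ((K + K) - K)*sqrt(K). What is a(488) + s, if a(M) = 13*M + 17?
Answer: 887200 + 18387*I ≈ 8.872e+5 + 18387.0*I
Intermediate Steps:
k(K) = K**(3/2) (k(K) = (2*K - K)*sqrt(K) = K*sqrt(K) = K**(3/2))
a(M) = 17 + 13*M
s = 880839 + 18387*I (s = 881612 + (-(-18387)*I - 773) = 881612 + (18387*I - 773) = 881612 + (-773 + 18387*I) = 880839 + 18387*I ≈ 8.8084e+5 + 18387.0*I)
a(488) + s = (17 + 13*488) + (880839 + 18387*I) = (17 + 6344) + (880839 + 18387*I) = 6361 + (880839 + 18387*I) = 887200 + 18387*I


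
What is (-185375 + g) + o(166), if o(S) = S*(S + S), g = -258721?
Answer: -388984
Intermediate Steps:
o(S) = 2*S² (o(S) = S*(2*S) = 2*S²)
(-185375 + g) + o(166) = (-185375 - 258721) + 2*166² = -444096 + 2*27556 = -444096 + 55112 = -388984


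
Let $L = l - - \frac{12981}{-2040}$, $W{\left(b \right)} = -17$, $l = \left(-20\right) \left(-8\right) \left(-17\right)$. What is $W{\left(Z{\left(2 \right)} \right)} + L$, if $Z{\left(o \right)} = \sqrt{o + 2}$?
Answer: $- \frac{1865487}{680} \approx -2743.4$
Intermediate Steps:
$Z{\left(o \right)} = \sqrt{2 + o}$
$l = -2720$ ($l = 160 \left(-17\right) = -2720$)
$L = - \frac{1853927}{680}$ ($L = -2720 - - \frac{12981}{-2040} = -2720 - \left(-12981\right) \left(- \frac{1}{2040}\right) = -2720 - \frac{4327}{680} = - \frac{1853927}{680} \approx -2726.4$)
$W{\left(Z{\left(2 \right)} \right)} + L = -17 - \frac{1853927}{680} = - \frac{1865487}{680}$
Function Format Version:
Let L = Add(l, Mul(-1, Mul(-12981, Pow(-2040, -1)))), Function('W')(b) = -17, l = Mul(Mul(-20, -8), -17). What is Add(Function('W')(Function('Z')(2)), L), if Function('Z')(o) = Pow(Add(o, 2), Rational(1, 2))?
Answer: Rational(-1865487, 680) ≈ -2743.4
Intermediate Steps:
Function('Z')(o) = Pow(Add(2, o), Rational(1, 2))
l = -2720 (l = Mul(160, -17) = -2720)
L = Rational(-1853927, 680) (L = Add(-2720, Mul(-1, Mul(-12981, Pow(-2040, -1)))) = Add(-2720, Mul(-1, Mul(-12981, Rational(-1, 2040)))) = Add(-2720, Mul(-1, Rational(4327, 680))) = Add(-2720, Rational(-4327, 680)) = Rational(-1853927, 680) ≈ -2726.4)
Add(Function('W')(Function('Z')(2)), L) = Add(-17, Rational(-1853927, 680)) = Rational(-1865487, 680)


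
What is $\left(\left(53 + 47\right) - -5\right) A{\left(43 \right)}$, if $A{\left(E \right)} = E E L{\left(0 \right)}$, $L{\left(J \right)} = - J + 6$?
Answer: $1164870$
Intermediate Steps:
$L{\left(J \right)} = 6 - J$
$A{\left(E \right)} = 6 E^{2}$ ($A{\left(E \right)} = E E \left(6 - 0\right) = E^{2} \left(6 + 0\right) = E^{2} \cdot 6 = 6 E^{2}$)
$\left(\left(53 + 47\right) - -5\right) A{\left(43 \right)} = \left(\left(53 + 47\right) - -5\right) 6 \cdot 43^{2} = \left(100 + 5\right) 6 \cdot 1849 = 105 \cdot 11094 = 1164870$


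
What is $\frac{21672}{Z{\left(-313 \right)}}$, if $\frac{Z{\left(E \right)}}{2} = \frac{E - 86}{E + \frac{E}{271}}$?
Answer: $\frac{43930176}{5149} \approx 8531.8$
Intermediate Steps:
$Z{\left(E \right)} = \frac{271 \left(-86 + E\right)}{136 E}$ ($Z{\left(E \right)} = 2 \frac{E - 86}{E + \frac{E}{271}} = 2 \frac{-86 + E}{E + E \frac{1}{271}} = 2 \frac{-86 + E}{E + \frac{E}{271}} = 2 \frac{-86 + E}{\frac{272}{271} E} = 2 \left(-86 + E\right) \frac{271}{272 E} = 2 \frac{271 \left(-86 + E\right)}{272 E} = \frac{271 \left(-86 + E\right)}{136 E}$)
$\frac{21672}{Z{\left(-313 \right)}} = \frac{21672}{\frac{271}{136} \frac{1}{-313} \left(-86 - 313\right)} = \frac{21672}{\frac{271}{136} \left(- \frac{1}{313}\right) \left(-399\right)} = \frac{21672}{\frac{108129}{42568}} = 21672 \cdot \frac{42568}{108129} = \frac{43930176}{5149}$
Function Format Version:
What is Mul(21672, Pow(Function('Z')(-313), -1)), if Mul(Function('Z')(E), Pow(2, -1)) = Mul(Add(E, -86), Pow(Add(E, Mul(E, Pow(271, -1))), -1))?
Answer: Rational(43930176, 5149) ≈ 8531.8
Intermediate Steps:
Function('Z')(E) = Mul(Rational(271, 136), Pow(E, -1), Add(-86, E)) (Function('Z')(E) = Mul(2, Mul(Add(E, -86), Pow(Add(E, Mul(E, Pow(271, -1))), -1))) = Mul(2, Mul(Add(-86, E), Pow(Add(E, Mul(E, Rational(1, 271))), -1))) = Mul(2, Mul(Add(-86, E), Pow(Add(E, Mul(Rational(1, 271), E)), -1))) = Mul(2, Mul(Add(-86, E), Pow(Mul(Rational(272, 271), E), -1))) = Mul(2, Mul(Add(-86, E), Mul(Rational(271, 272), Pow(E, -1)))) = Mul(2, Mul(Rational(271, 272), Pow(E, -1), Add(-86, E))) = Mul(Rational(271, 136), Pow(E, -1), Add(-86, E)))
Mul(21672, Pow(Function('Z')(-313), -1)) = Mul(21672, Pow(Mul(Rational(271, 136), Pow(-313, -1), Add(-86, -313)), -1)) = Mul(21672, Pow(Mul(Rational(271, 136), Rational(-1, 313), -399), -1)) = Mul(21672, Pow(Rational(108129, 42568), -1)) = Mul(21672, Rational(42568, 108129)) = Rational(43930176, 5149)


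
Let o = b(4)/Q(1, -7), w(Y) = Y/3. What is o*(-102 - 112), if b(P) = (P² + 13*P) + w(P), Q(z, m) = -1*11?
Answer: 44512/33 ≈ 1348.8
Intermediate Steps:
Q(z, m) = -11
w(Y) = Y/3 (w(Y) = Y*(⅓) = Y/3)
b(P) = P² + 40*P/3 (b(P) = (P² + 13*P) + P/3 = P² + 40*P/3)
o = -208/33 (o = ((⅓)*4*(40 + 3*4))/(-11) = ((⅓)*4*(40 + 12))*(-1/11) = ((⅓)*4*52)*(-1/11) = (208/3)*(-1/11) = -208/33 ≈ -6.3030)
o*(-102 - 112) = -208*(-102 - 112)/33 = -208/33*(-214) = 44512/33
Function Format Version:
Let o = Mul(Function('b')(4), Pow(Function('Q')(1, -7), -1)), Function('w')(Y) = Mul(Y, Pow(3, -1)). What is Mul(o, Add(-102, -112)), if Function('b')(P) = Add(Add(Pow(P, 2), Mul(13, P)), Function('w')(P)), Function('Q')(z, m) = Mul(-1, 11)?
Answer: Rational(44512, 33) ≈ 1348.8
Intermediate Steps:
Function('Q')(z, m) = -11
Function('w')(Y) = Mul(Rational(1, 3), Y) (Function('w')(Y) = Mul(Y, Rational(1, 3)) = Mul(Rational(1, 3), Y))
Function('b')(P) = Add(Pow(P, 2), Mul(Rational(40, 3), P)) (Function('b')(P) = Add(Add(Pow(P, 2), Mul(13, P)), Mul(Rational(1, 3), P)) = Add(Pow(P, 2), Mul(Rational(40, 3), P)))
o = Rational(-208, 33) (o = Mul(Mul(Rational(1, 3), 4, Add(40, Mul(3, 4))), Pow(-11, -1)) = Mul(Mul(Rational(1, 3), 4, Add(40, 12)), Rational(-1, 11)) = Mul(Mul(Rational(1, 3), 4, 52), Rational(-1, 11)) = Mul(Rational(208, 3), Rational(-1, 11)) = Rational(-208, 33) ≈ -6.3030)
Mul(o, Add(-102, -112)) = Mul(Rational(-208, 33), Add(-102, -112)) = Mul(Rational(-208, 33), -214) = Rational(44512, 33)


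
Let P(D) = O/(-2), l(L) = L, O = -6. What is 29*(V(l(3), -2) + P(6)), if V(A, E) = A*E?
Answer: -87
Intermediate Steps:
P(D) = 3 (P(D) = -6/(-2) = -6*(-1/2) = 3)
29*(V(l(3), -2) + P(6)) = 29*(3*(-2) + 3) = 29*(-6 + 3) = 29*(-3) = -87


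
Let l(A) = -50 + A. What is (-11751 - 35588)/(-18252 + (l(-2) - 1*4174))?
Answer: 47339/22478 ≈ 2.1060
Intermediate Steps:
(-11751 - 35588)/(-18252 + (l(-2) - 1*4174)) = (-11751 - 35588)/(-18252 + ((-50 - 2) - 1*4174)) = -47339/(-18252 + (-52 - 4174)) = -47339/(-18252 - 4226) = -47339/(-22478) = -47339*(-1/22478) = 47339/22478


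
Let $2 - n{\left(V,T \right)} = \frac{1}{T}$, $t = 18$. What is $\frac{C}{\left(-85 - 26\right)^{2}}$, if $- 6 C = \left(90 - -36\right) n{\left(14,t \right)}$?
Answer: $- \frac{245}{73926} \approx -0.0033141$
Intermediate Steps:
$n{\left(V,T \right)} = 2 - \frac{1}{T}$
$C = - \frac{245}{6}$ ($C = - \frac{\left(90 - -36\right) \left(2 - \frac{1}{18}\right)}{6} = - \frac{\left(90 + 36\right) \left(2 - \frac{1}{18}\right)}{6} = - \frac{126 \left(2 - \frac{1}{18}\right)}{6} = - \frac{126 \cdot \frac{35}{18}}{6} = \left(- \frac{1}{6}\right) 245 = - \frac{245}{6} \approx -40.833$)
$\frac{C}{\left(-85 - 26\right)^{2}} = - \frac{245}{6 \left(-85 - 26\right)^{2}} = - \frac{245}{6 \left(-111\right)^{2}} = - \frac{245}{6 \cdot 12321} = \left(- \frac{245}{6}\right) \frac{1}{12321} = - \frac{245}{73926}$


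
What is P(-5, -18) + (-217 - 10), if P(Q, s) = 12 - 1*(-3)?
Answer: -212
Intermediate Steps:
P(Q, s) = 15 (P(Q, s) = 12 + 3 = 15)
P(-5, -18) + (-217 - 10) = 15 + (-217 - 10) = 15 - 227 = -212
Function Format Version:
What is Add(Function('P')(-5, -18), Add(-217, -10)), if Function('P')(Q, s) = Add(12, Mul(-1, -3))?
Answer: -212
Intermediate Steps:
Function('P')(Q, s) = 15 (Function('P')(Q, s) = Add(12, 3) = 15)
Add(Function('P')(-5, -18), Add(-217, -10)) = Add(15, Add(-217, -10)) = Add(15, -227) = -212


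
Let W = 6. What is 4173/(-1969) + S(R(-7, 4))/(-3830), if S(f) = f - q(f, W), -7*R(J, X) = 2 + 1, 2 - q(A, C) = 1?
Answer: -11185844/5278889 ≈ -2.1190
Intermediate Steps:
q(A, C) = 1 (q(A, C) = 2 - 1*1 = 2 - 1 = 1)
R(J, X) = -3/7 (R(J, X) = -(2 + 1)/7 = -1/7*3 = -3/7)
S(f) = -1 + f (S(f) = f - 1*1 = f - 1 = -1 + f)
4173/(-1969) + S(R(-7, 4))/(-3830) = 4173/(-1969) + (-1 - 3/7)/(-3830) = 4173*(-1/1969) - 10/7*(-1/3830) = -4173/1969 + 1/2681 = -11185844/5278889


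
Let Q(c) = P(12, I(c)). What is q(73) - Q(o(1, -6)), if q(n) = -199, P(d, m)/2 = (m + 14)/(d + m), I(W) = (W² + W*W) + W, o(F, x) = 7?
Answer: -23521/117 ≈ -201.03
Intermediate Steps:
I(W) = W + 2*W² (I(W) = (W² + W²) + W = 2*W² + W = W + 2*W²)
P(d, m) = 2*(14 + m)/(d + m) (P(d, m) = 2*((m + 14)/(d + m)) = 2*((14 + m)/(d + m)) = 2*(14 + m)/(d + m))
Q(c) = 2*(14 + c*(1 + 2*c))/(12 + c*(1 + 2*c))
q(73) - Q(o(1, -6)) = -199 - 2*(14 + 7*(1 + 2*7))/(12 + 7*(1 + 2*7)) = -199 - 2*(14 + 7*(1 + 14))/(12 + 7*(1 + 14)) = -199 - 2*(14 + 7*15)/(12 + 7*15) = -199 - 2*(14 + 105)/(12 + 105) = -199 - 2*119/117 = -199 - 1*238/117 = -199 - 238/117 = -23521/117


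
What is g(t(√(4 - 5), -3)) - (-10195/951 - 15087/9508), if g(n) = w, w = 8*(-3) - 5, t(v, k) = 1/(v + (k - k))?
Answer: -150939335/9042108 ≈ -16.693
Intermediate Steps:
t(v, k) = 1/v (t(v, k) = 1/(v + 0) = 1/v)
w = -29 (w = -24 - 5 = -29)
g(n) = -29
g(t(√(4 - 5), -3)) - (-10195/951 - 15087/9508) = -29 - (-10195/951 - 15087/9508) = -29 - 1*(-111281797/9042108) = -29 + 111281797/9042108 = -150939335/9042108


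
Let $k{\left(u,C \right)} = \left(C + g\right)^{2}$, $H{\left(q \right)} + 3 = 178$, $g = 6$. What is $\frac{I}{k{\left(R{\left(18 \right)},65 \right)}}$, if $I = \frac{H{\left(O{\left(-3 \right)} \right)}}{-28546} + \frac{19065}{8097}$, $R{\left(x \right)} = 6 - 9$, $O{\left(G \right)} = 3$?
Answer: $\frac{25848215}{55483877402} \approx 0.00046587$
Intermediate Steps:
$R{\left(x \right)} = -3$ ($R{\left(x \right)} = 6 - 9 = -3$)
$H{\left(q \right)} = 175$ ($H{\left(q \right)} = -3 + 178 = 175$)
$k{\left(u,C \right)} = \left(6 + C\right)^{2}$ ($k{\left(u,C \right)} = \left(C + 6\right)^{2} = \left(6 + C\right)^{2}$)
$I = \frac{25848215}{11006522}$ ($I = \frac{175}{-28546} + \frac{19065}{8097} = 175 \left(- \frac{1}{28546}\right) + 19065 \cdot \frac{1}{8097} = - \frac{25}{4078} + \frac{6355}{2699} = \frac{25848215}{11006522} \approx 2.3484$)
$\frac{I}{k{\left(R{\left(18 \right)},65 \right)}} = \frac{25848215}{11006522 \left(6 + 65\right)^{2}} = \frac{25848215}{11006522 \cdot 71^{2}} = \frac{25848215}{11006522 \cdot 5041} = \frac{25848215}{11006522} \cdot \frac{1}{5041} = \frac{25848215}{55483877402}$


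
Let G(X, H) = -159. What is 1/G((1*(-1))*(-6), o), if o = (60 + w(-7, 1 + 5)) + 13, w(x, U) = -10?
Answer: -1/159 ≈ -0.0062893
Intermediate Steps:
o = 63 (o = (60 - 10) + 13 = 50 + 13 = 63)
1/G((1*(-1))*(-6), o) = 1/(-159) = -1/159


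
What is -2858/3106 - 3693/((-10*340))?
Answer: 876629/5280200 ≈ 0.16602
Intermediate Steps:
-2858/3106 - 3693/((-10*340)) = -2858*1/3106 - 3693/(-3400) = -1429/1553 - 3693*(-1/3400) = -1429/1553 + 3693/3400 = 876629/5280200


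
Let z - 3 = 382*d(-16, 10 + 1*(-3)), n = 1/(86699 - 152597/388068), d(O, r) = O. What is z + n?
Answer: -205537029309847/33644954935 ≈ -6109.0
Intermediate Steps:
n = 388068/33644954935 (n = 1/(86699 - 152597*1/388068) = 1/(86699 - 152597/388068) = 1/(33644954935/388068) = 388068/33644954935 ≈ 1.1534e-5)
z = -6109 (z = 3 + 382*(-16) = 3 - 6112 = -6109)
z + n = -6109 + 388068/33644954935 = -205537029309847/33644954935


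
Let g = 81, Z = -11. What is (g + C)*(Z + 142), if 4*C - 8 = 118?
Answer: 29475/2 ≈ 14738.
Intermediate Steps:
C = 63/2 (C = 2 + (¼)*118 = 2 + 59/2 = 63/2 ≈ 31.500)
(g + C)*(Z + 142) = (81 + 63/2)*(-11 + 142) = (225/2)*131 = 29475/2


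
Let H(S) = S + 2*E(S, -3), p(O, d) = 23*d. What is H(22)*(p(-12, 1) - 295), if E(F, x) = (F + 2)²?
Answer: -319328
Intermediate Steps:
E(F, x) = (2 + F)²
H(S) = S + 2*(2 + S)²
H(22)*(p(-12, 1) - 295) = (22 + 2*(2 + 22)²)*(23*1 - 295) = (22 + 2*24²)*(23 - 295) = (22 + 2*576)*(-272) = (22 + 1152)*(-272) = 1174*(-272) = -319328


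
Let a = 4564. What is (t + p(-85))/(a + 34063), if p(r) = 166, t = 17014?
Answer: 17180/38627 ≈ 0.44477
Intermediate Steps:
(t + p(-85))/(a + 34063) = (17014 + 166)/(4564 + 34063) = 17180/38627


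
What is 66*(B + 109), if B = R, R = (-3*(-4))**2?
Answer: 16698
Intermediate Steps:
R = 144 (R = 12**2 = 144)
B = 144
66*(B + 109) = 66*(144 + 109) = 66*253 = 16698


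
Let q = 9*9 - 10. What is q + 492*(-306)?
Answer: -150481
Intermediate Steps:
q = 71 (q = 81 - 10 = 71)
q + 492*(-306) = 71 + 492*(-306) = 71 - 150552 = -150481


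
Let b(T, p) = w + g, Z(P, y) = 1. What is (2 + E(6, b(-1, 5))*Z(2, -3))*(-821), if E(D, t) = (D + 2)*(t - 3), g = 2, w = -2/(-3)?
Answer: 1642/3 ≈ 547.33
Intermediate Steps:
w = 2/3 (w = -2*(-1/3) = 2/3 ≈ 0.66667)
b(T, p) = 8/3 (b(T, p) = 2/3 + 2 = 8/3)
E(D, t) = (-3 + t)*(2 + D) (E(D, t) = (2 + D)*(-3 + t) = (-3 + t)*(2 + D))
(2 + E(6, b(-1, 5))*Z(2, -3))*(-821) = (2 + (-6 - 3*6 + 2*(8/3) + 6*(8/3))*1)*(-821) = (2 + (-6 - 18 + 16/3 + 16)*1)*(-821) = (2 - 8/3*1)*(-821) = (2 - 8/3)*(-821) = -2/3*(-821) = 1642/3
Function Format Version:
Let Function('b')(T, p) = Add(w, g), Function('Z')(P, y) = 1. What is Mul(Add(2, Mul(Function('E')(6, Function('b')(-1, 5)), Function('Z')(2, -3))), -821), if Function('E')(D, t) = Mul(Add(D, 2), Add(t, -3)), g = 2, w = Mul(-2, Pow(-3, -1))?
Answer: Rational(1642, 3) ≈ 547.33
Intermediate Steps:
w = Rational(2, 3) (w = Mul(-2, Rational(-1, 3)) = Rational(2, 3) ≈ 0.66667)
Function('b')(T, p) = Rational(8, 3) (Function('b')(T, p) = Add(Rational(2, 3), 2) = Rational(8, 3))
Function('E')(D, t) = Mul(Add(-3, t), Add(2, D)) (Function('E')(D, t) = Mul(Add(2, D), Add(-3, t)) = Mul(Add(-3, t), Add(2, D)))
Mul(Add(2, Mul(Function('E')(6, Function('b')(-1, 5)), Function('Z')(2, -3))), -821) = Mul(Add(2, Mul(Add(-6, Mul(-3, 6), Mul(2, Rational(8, 3)), Mul(6, Rational(8, 3))), 1)), -821) = Mul(Add(2, Mul(Add(-6, -18, Rational(16, 3), 16), 1)), -821) = Mul(Add(2, Mul(Rational(-8, 3), 1)), -821) = Mul(Add(2, Rational(-8, 3)), -821) = Mul(Rational(-2, 3), -821) = Rational(1642, 3)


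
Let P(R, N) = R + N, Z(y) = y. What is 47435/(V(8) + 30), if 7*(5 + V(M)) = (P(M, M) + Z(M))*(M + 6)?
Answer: 47435/73 ≈ 649.79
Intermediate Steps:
P(R, N) = N + R
V(M) = -5 + 3*M*(6 + M)/7 (V(M) = -5 + (((M + M) + M)*(M + 6))/7 = -5 + ((2*M + M)*(6 + M))/7 = -5 + ((3*M)*(6 + M))/7 = -5 + (3*M*(6 + M))/7 = -5 + 3*M*(6 + M)/7)
47435/(V(8) + 30) = 47435/((-5 + (3/7)*8² + (18/7)*8) + 30) = 47435/((-5 + (3/7)*64 + 144/7) + 30) = 47435/((-5 + 192/7 + 144/7) + 30) = 47435/(43 + 30) = 47435/73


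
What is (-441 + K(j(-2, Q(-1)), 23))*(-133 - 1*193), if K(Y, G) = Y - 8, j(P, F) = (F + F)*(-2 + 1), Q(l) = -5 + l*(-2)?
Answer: 144418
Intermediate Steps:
Q(l) = -5 - 2*l
j(P, F) = -2*F (j(P, F) = (2*F)*(-1) = -2*F)
K(Y, G) = -8 + Y
(-441 + K(j(-2, Q(-1)), 23))*(-133 - 1*193) = (-441 + (-8 - 2*(-5 - 2*(-1))))*(-133 - 1*193) = (-441 + (-8 - 2*(-5 + 2)))*(-133 - 193) = (-441 + (-8 - 2*(-3)))*(-326) = (-441 + (-8 + 6))*(-326) = (-441 - 2)*(-326) = -443*(-326) = 144418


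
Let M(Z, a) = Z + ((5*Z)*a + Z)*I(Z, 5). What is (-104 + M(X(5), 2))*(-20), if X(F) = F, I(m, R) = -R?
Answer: 7480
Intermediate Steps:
M(Z, a) = -4*Z - 25*Z*a (M(Z, a) = Z + ((5*Z)*a + Z)*(-1*5) = Z + (5*Z*a + Z)*(-5) = Z + (Z + 5*Z*a)*(-5) = Z + (-5*Z - 25*Z*a) = -4*Z - 25*Z*a)
(-104 + M(X(5), 2))*(-20) = (-104 - 1*5*(4 + 25*2))*(-20) = (-104 - 1*5*(4 + 50))*(-20) = (-104 - 1*5*54)*(-20) = (-104 - 270)*(-20) = -374*(-20) = 7480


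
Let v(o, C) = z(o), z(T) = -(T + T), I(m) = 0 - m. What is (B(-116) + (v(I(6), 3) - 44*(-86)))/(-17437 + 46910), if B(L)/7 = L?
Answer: 2984/29473 ≈ 0.10125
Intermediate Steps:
I(m) = -m
z(T) = -2*T
B(L) = 7*L
v(o, C) = -2*o
(B(-116) + (v(I(6), 3) - 44*(-86)))/(-17437 + 46910) = (7*(-116) + (-(-2)*6 - 44*(-86)))/(-17437 + 46910) = (-812 + (-2*(-6) + 3784))/29473 = (-812 + (12 + 3784))*(1/29473) = (-812 + 3796)*(1/29473) = 2984*(1/29473) = 2984/29473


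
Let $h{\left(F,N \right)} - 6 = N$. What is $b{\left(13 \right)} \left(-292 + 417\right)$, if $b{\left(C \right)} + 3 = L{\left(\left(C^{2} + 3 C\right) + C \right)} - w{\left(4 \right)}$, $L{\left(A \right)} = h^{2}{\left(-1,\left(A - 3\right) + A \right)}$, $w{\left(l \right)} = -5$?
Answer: $24753375$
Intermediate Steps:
$h{\left(F,N \right)} = 6 + N$
$L{\left(A \right)} = \left(3 + 2 A\right)^{2}$ ($L{\left(A \right)} = \left(6 + \left(\left(A - 3\right) + A\right)\right)^{2} = \left(6 + \left(\left(-3 + A\right) + A\right)\right)^{2} = \left(6 + \left(-3 + 2 A\right)\right)^{2} = \left(3 + 2 A\right)^{2}$)
$b{\left(C \right)} = 2 + \left(3 + 2 C^{2} + 8 C\right)^{2}$ ($b{\left(C \right)} = -3 + \left(\left(3 + 2 \left(\left(C^{2} + 3 C\right) + C\right)\right)^{2} - -5\right) = -3 + \left(\left(3 + 2 \left(C^{2} + 4 C\right)\right)^{2} + 5\right) = -3 + \left(\left(3 + \left(2 C^{2} + 8 C\right)\right)^{2} + 5\right) = -3 + \left(\left(3 + 2 C^{2} + 8 C\right)^{2} + 5\right) = -3 + \left(5 + \left(3 + 2 C^{2} + 8 C\right)^{2}\right) = 2 + \left(3 + 2 C^{2} + 8 C\right)^{2}$)
$b{\left(13 \right)} \left(-292 + 417\right) = \left(2 + \left(3 + 2 \cdot 13 \left(4 + 13\right)\right)^{2}\right) \left(-292 + 417\right) = \left(2 + \left(3 + 2 \cdot 13 \cdot 17\right)^{2}\right) 125 = \left(2 + \left(3 + 442\right)^{2}\right) 125 = \left(2 + 445^{2}\right) 125 = \left(2 + 198025\right) 125 = 198027 \cdot 125 = 24753375$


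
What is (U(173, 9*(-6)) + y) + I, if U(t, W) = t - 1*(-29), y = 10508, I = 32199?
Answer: 42909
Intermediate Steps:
U(t, W) = 29 + t (U(t, W) = t + 29 = 29 + t)
(U(173, 9*(-6)) + y) + I = ((29 + 173) + 10508) + 32199 = (202 + 10508) + 32199 = 10710 + 32199 = 42909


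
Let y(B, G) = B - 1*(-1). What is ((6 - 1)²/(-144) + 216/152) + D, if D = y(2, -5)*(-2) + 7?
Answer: 6149/2736 ≈ 2.2474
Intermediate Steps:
y(B, G) = 1 + B (y(B, G) = B + 1 = 1 + B)
D = 1 (D = (1 + 2)*(-2) + 7 = 3*(-2) + 7 = -6 + 7 = 1)
((6 - 1)²/(-144) + 216/152) + D = ((6 - 1)²/(-144) + 216/152) + 1 = (5²*(-1/144) + 216*(1/152)) + 1 = (25*(-1/144) + 27/19) + 1 = (-25/144 + 27/19) + 1 = 3413/2736 + 1 = 6149/2736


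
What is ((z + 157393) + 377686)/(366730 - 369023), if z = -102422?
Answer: -432657/2293 ≈ -188.69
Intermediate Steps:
((z + 157393) + 377686)/(366730 - 369023) = ((-102422 + 157393) + 377686)/(366730 - 369023) = (54971 + 377686)/(-2293) = 432657*(-1/2293) = -432657/2293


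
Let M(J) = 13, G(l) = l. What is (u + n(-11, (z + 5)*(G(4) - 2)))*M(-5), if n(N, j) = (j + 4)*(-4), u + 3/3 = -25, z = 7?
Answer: -1794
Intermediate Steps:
u = -26 (u = -1 - 25 = -26)
n(N, j) = -16 - 4*j (n(N, j) = (4 + j)*(-4) = -16 - 4*j)
(u + n(-11, (z + 5)*(G(4) - 2)))*M(-5) = (-26 + (-16 - 4*(7 + 5)*(4 - 2)))*13 = (-26 + (-16 - 48*2))*13 = (-26 + (-16 - 4*24))*13 = (-26 + (-16 - 96))*13 = (-26 - 112)*13 = -138*13 = -1794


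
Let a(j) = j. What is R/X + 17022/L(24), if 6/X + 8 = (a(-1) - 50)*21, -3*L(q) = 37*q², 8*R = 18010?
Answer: -1438034971/3552 ≈ -4.0485e+5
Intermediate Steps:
R = 9005/4 (R = (⅛)*18010 = 9005/4 ≈ 2251.3)
L(q) = -37*q²/3
X = -6/1079 (X = 6/(-8 + (-1 - 50)*21) = 6/(-8 - 51*21) = 6/(-8 - 1071) = 6/(-1079) = 6*(-1/1079) = -6/1079 ≈ -0.0055607)
R/X + 17022/L(24) = 9005/(4*(-6/1079)) + 17022/((-37/3*24²)) = (9005/4)*(-1079/6) + 17022/((-37/3*576)) = -9716395/24 + 17022/(-7104) = -9716395/24 + 17022*(-1/7104) = -9716395/24 - 2837/1184 = -1438034971/3552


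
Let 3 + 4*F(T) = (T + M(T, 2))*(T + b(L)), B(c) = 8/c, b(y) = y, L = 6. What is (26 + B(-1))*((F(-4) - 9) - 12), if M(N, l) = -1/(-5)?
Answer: -4257/10 ≈ -425.70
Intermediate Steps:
M(N, l) = 1/5 (M(N, l) = -1*(-1/5) = 1/5)
F(T) = -3/4 + (6 + T)*(1/5 + T)/4 (F(T) = -3/4 + ((T + 1/5)*(T + 6))/4 = -3/4 + ((1/5 + T)*(6 + T))/4 = -3/4 + ((6 + T)*(1/5 + T))/4 = -3/4 + (6 + T)*(1/5 + T)/4)
(26 + B(-1))*((F(-4) - 9) - 12) = (26 + 8/(-1))*(((-9/20 + (1/4)*(-4)**2 + (31/20)*(-4)) - 9) - 12) = (26 + 8*(-1))*(((-9/20 + (1/4)*16 - 31/5) - 9) - 12) = (26 - 8)*(((-9/20 + 4 - 31/5) - 9) - 12) = 18*((-53/20 - 9) - 12) = 18*(-233/20 - 12) = 18*(-473/20) = -4257/10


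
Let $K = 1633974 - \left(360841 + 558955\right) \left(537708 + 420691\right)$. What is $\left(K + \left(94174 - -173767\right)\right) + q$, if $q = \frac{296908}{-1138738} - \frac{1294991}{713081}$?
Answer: $- \frac{357906523355123101500974}{406006215889} \approx -8.8153 \cdot 10^{11}$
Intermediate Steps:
$K = -881529932630$ ($K = 1633974 - 919796 \cdot 958399 = 1633974 - 881531566604 = -881529932630$)
$q = - \frac{843187457453}{406006215889}$ ($q = 296908 \left(- \frac{1}{1138738}\right) - \frac{1294991}{713081} = - \frac{148454}{569369} - \frac{1294991}{713081} = - \frac{843187457453}{406006215889} \approx -2.0768$)
$\left(K + \left(94174 - -173767\right)\right) + q = \left(-881529932630 + \left(94174 - -173767\right)\right) - \frac{843187457453}{406006215889} = \left(-881529932630 + \left(94174 + 173767\right)\right) - \frac{843187457453}{406006215889} = \left(-881529932630 + 267941\right) - \frac{843187457453}{406006215889} = -881529664689 - \frac{843187457453}{406006215889} = - \frac{357906523355123101500974}{406006215889}$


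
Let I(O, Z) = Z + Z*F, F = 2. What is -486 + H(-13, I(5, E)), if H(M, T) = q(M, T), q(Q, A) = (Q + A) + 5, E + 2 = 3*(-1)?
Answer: -509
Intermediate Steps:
E = -5 (E = -2 + 3*(-1) = -2 - 3 = -5)
q(Q, A) = 5 + A + Q (q(Q, A) = (A + Q) + 5 = 5 + A + Q)
I(O, Z) = 3*Z (I(O, Z) = Z + Z*2 = Z + 2*Z = 3*Z)
H(M, T) = 5 + M + T (H(M, T) = 5 + T + M = 5 + M + T)
-486 + H(-13, I(5, E)) = -486 + (5 - 13 + 3*(-5)) = -486 + (5 - 13 - 15) = -486 - 23 = -509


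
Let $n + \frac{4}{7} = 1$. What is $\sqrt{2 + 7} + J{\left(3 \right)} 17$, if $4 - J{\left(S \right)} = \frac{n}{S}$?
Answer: $\frac{480}{7} \approx 68.571$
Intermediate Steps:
$n = \frac{3}{7}$ ($n = - \frac{4}{7} + 1 = \frac{3}{7} \approx 0.42857$)
$J{\left(S \right)} = 4 - \frac{3}{7 S}$
$\sqrt{2 + 7} + J{\left(3 \right)} 17 = \sqrt{2 + 7} + \left(4 - \frac{3}{7 \cdot 3}\right) 17 = \sqrt{9} + \left(4 - \frac{1}{7}\right) 17 = 3 + \left(4 - \frac{1}{7}\right) 17 = 3 + \frac{27}{7} \cdot 17 = 3 + \frac{459}{7} = \frac{480}{7}$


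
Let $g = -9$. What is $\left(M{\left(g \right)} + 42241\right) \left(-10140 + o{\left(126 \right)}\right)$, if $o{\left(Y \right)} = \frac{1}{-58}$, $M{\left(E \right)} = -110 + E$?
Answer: $- \frac{12386416381}{29} \approx -4.2712 \cdot 10^{8}$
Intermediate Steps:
$o{\left(Y \right)} = - \frac{1}{58}$
$\left(M{\left(g \right)} + 42241\right) \left(-10140 + o{\left(126 \right)}\right) = \left(\left(-110 - 9\right) + 42241\right) \left(-10140 - \frac{1}{58}\right) = \left(-119 + 42241\right) \left(- \frac{588121}{58}\right) = 42122 \left(- \frac{588121}{58}\right) = - \frac{12386416381}{29}$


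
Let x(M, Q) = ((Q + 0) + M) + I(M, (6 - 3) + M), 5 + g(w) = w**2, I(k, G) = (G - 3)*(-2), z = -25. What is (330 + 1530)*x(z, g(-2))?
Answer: 44640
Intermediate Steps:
I(k, G) = 6 - 2*G (I(k, G) = (-3 + G)*(-2) = 6 - 2*G)
g(w) = -5 + w**2
x(M, Q) = Q - M (x(M, Q) = ((Q + 0) + M) + (6 - 2*((6 - 3) + M)) = (Q + M) + (6 - 2*(3 + M)) = (M + Q) + (6 + (-6 - 2*M)) = (M + Q) - 2*M = Q - M)
(330 + 1530)*x(z, g(-2)) = (330 + 1530)*((-5 + (-2)**2) - 1*(-25)) = 1860*((-5 + 4) + 25) = 1860*(-1 + 25) = 1860*24 = 44640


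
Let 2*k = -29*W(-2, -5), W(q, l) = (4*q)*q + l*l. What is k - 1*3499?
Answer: -8187/2 ≈ -4093.5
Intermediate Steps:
W(q, l) = l**2 + 4*q**2 (W(q, l) = 4*q**2 + l**2 = l**2 + 4*q**2)
k = -1189/2 (k = (-29*((-5)**2 + 4*(-2)**2))/2 = (-29*(25 + 4*4))/2 = (-29*(25 + 16))/2 = (-29*41)/2 = (1/2)*(-1189) = -1189/2 ≈ -594.50)
k - 1*3499 = -1189/2 - 1*3499 = -1189/2 - 3499 = -8187/2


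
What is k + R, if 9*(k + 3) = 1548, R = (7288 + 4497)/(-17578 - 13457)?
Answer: 1046626/6207 ≈ 168.62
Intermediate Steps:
R = -2357/6207 (R = 11785/(-31035) = 11785*(-1/31035) = -2357/6207 ≈ -0.37973)
k = 169 (k = -3 + (1/9)*1548 = -3 + 172 = 169)
k + R = 169 - 2357/6207 = 1046626/6207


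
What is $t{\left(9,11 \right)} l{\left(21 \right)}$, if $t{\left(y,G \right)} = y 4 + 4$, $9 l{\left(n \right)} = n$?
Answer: $\frac{280}{3} \approx 93.333$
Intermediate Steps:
$l{\left(n \right)} = \frac{n}{9}$
$t{\left(y,G \right)} = 4 + 4 y$ ($t{\left(y,G \right)} = 4 y + 4 = 4 + 4 y$)
$t{\left(9,11 \right)} l{\left(21 \right)} = \left(4 + 4 \cdot 9\right) \frac{1}{9} \cdot 21 = \left(4 + 36\right) \frac{7}{3} = 40 \cdot \frac{7}{3} = \frac{280}{3}$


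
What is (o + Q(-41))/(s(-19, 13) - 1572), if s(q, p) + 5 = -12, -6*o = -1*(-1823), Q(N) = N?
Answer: 2069/9534 ≈ 0.21701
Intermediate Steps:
o = -1823/6 (o = -(-1)*(-1823)/6 = -1/6*1823 = -1823/6 ≈ -303.83)
s(q, p) = -17 (s(q, p) = -5 - 12 = -17)
(o + Q(-41))/(s(-19, 13) - 1572) = (-1823/6 - 41)/(-17 - 1572) = -2069/6/(-1589) = -2069/6*(-1/1589) = 2069/9534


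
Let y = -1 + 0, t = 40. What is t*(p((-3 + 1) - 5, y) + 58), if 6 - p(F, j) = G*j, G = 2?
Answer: 2640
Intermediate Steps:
y = -1
p(F, j) = 6 - 2*j
t*(p((-3 + 1) - 5, y) + 58) = 40*((6 - 2*(-1)) + 58) = 40*((6 + 2) + 58) = 40*(8 + 58) = 40*66 = 2640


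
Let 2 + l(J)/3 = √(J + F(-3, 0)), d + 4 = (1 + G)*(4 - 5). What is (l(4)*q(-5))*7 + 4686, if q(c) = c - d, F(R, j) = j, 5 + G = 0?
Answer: 4686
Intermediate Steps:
G = -5 (G = -5 + 0 = -5)
d = 0 (d = -4 + (1 - 5)*(4 - 5) = -4 - 4*(-1) = -4 + 4 = 0)
l(J) = -6 + 3*√J (l(J) = -6 + 3*√(J + 0) = -6 + 3*√J)
q(c) = c (q(c) = c - 1*0 = c + 0 = c)
(l(4)*q(-5))*7 + 4686 = ((-6 + 3*√4)*(-5))*7 + 4686 = ((-6 + 3*2)*(-5))*7 + 4686 = ((-6 + 6)*(-5))*7 + 4686 = (0*(-5))*7 + 4686 = 0*7 + 4686 = 0 + 4686 = 4686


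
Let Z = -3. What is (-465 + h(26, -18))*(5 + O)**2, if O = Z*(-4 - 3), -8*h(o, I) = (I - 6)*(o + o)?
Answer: -208884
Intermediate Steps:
h(o, I) = -o*(-6 + I)/4 (h(o, I) = -(I - 6)*(o + o)/8 = -(-6 + I)*2*o/8 = -o*(-6 + I)/4)
O = 21 (O = -3*(-4 - 3) = -3*(-7) = 21)
(-465 + h(26, -18))*(5 + O)**2 = (-465 + (1/4)*26*(6 - 1*(-18)))*(5 + 21)**2 = (-465 + (1/4)*26*(6 + 18))*26**2 = (-465 + (1/4)*26*24)*676 = (-465 + 156)*676 = -309*676 = -208884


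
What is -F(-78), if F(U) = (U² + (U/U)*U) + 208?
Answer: -6214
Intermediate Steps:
F(U) = 208 + U + U² (F(U) = (U² + 1*U) + 208 = (U² + U) + 208 = (U + U²) + 208 = 208 + U + U²)
-F(-78) = -(208 - 78 + (-78)²) = -(208 - 78 + 6084) = -1*6214 = -6214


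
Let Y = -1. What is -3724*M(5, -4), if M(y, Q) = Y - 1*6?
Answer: 26068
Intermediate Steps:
M(y, Q) = -7 (M(y, Q) = -1 - 1*6 = -1 - 6 = -7)
-3724*M(5, -4) = -3724*(-7) = 26068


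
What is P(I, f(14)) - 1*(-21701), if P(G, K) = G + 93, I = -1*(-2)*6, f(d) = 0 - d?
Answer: 21806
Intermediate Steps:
f(d) = -d
I = 12 (I = 2*6 = 12)
P(G, K) = 93 + G
P(I, f(14)) - 1*(-21701) = (93 + 12) - 1*(-21701) = 105 + 21701 = 21806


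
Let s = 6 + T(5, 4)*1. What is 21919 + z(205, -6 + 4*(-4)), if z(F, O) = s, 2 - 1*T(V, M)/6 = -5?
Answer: 21967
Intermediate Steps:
T(V, M) = 42 (T(V, M) = 12 - 6*(-5) = 12 + 30 = 42)
s = 48 (s = 6 + 42*1 = 6 + 42 = 48)
z(F, O) = 48
21919 + z(205, -6 + 4*(-4)) = 21919 + 48 = 21967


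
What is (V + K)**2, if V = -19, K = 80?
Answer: 3721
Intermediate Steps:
(V + K)**2 = (-19 + 80)**2 = 61**2 = 3721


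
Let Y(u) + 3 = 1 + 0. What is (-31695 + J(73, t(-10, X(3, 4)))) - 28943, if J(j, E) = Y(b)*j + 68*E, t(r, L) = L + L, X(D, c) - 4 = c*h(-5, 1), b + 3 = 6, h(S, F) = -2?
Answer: -61328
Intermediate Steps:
b = 3 (b = -3 + 6 = 3)
Y(u) = -2 (Y(u) = -3 + (1 + 0) = -3 + 1 = -2)
X(D, c) = 4 - 2*c (X(D, c) = 4 + c*(-2) = 4 - 2*c)
t(r, L) = 2*L
J(j, E) = -2*j + 68*E
(-31695 + J(73, t(-10, X(3, 4)))) - 28943 = (-31695 + (-2*73 + 68*(2*(4 - 2*4)))) - 28943 = (-31695 + (-146 + 68*(2*(4 - 8)))) - 28943 = (-31695 + (-146 + 68*(2*(-4)))) - 28943 = (-31695 + (-146 + 68*(-8))) - 28943 = (-31695 + (-146 - 544)) - 28943 = (-31695 - 690) - 28943 = -32385 - 28943 = -61328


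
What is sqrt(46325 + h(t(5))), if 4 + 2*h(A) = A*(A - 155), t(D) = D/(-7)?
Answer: 2*sqrt(568138)/7 ≈ 215.36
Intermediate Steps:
t(D) = -D/7 (t(D) = D*(-1/7) = -D/7)
h(A) = -2 + A*(-155 + A)/2 (h(A) = -2 + (A*(A - 155))/2 = -2 + (A*(-155 + A))/2 = -2 + A*(-155 + A)/2)
sqrt(46325 + h(t(5))) = sqrt(46325 + (-2 + (-1/7*5)**2/2 - (-155)*5/14)) = sqrt(46325 + (-2 + (-5/7)**2/2 - 155/2*(-5/7))) = sqrt(46325 + (-2 + (1/2)*(25/49) + 775/14)) = sqrt(46325 + (-2 + 25/98 + 775/14)) = sqrt(46325 + 2627/49) = sqrt(2272552/49) = 2*sqrt(568138)/7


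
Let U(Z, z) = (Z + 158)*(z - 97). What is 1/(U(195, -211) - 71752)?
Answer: -1/180476 ≈ -5.5409e-6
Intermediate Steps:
U(Z, z) = (-97 + z)*(158 + Z) (U(Z, z) = (158 + Z)*(-97 + z) = (-97 + z)*(158 + Z))
1/(U(195, -211) - 71752) = 1/((-15326 - 97*195 + 158*(-211) + 195*(-211)) - 71752) = 1/((-15326 - 18915 - 33338 - 41145) - 71752) = 1/(-108724 - 71752) = 1/(-180476) = -1/180476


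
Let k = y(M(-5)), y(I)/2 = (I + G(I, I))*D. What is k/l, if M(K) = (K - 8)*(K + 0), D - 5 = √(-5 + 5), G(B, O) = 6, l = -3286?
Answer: -355/1643 ≈ -0.21607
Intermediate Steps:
D = 5 (D = 5 + √(-5 + 5) = 5 + √0 = 5 + 0 = 5)
M(K) = K*(-8 + K) (M(K) = (-8 + K)*K = K*(-8 + K))
y(I) = 60 + 10*I (y(I) = 2*((I + 6)*5) = 2*((6 + I)*5) = 2*(30 + 5*I) = 60 + 10*I)
k = 710 (k = 60 + 10*(-5*(-8 - 5)) = 60 + 10*(-5*(-13)) = 60 + 10*65 = 60 + 650 = 710)
k/l = 710/(-3286) = 710*(-1/3286) = -355/1643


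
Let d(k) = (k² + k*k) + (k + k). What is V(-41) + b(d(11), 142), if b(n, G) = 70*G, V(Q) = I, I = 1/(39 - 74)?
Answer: 347899/35 ≈ 9940.0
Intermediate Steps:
d(k) = 2*k + 2*k² (d(k) = (k² + k²) + 2*k = 2*k² + 2*k = 2*k + 2*k²)
I = -1/35 (I = 1/(-35) = -1/35 ≈ -0.028571)
V(Q) = -1/35
V(-41) + b(d(11), 142) = -1/35 + 70*142 = -1/35 + 9940 = 347899/35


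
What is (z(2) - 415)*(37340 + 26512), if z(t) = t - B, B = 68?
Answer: -30712812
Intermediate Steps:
z(t) = -68 + t (z(t) = t - 1*68 = t - 68 = -68 + t)
(z(2) - 415)*(37340 + 26512) = ((-68 + 2) - 415)*(37340 + 26512) = (-66 - 415)*63852 = -481*63852 = -30712812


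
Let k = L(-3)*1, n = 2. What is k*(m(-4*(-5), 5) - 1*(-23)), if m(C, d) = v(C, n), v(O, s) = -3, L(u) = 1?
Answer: 20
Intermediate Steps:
m(C, d) = -3
k = 1 (k = 1*1 = 1)
k*(m(-4*(-5), 5) - 1*(-23)) = 1*(-3 - 1*(-23)) = 1*(-3 + 23) = 1*20 = 20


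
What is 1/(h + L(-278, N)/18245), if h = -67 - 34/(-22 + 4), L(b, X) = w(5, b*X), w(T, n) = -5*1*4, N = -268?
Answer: -32841/2138350 ≈ -0.015358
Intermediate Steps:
w(T, n) = -20 (w(T, n) = -5*4 = -20)
L(b, X) = -20
h = -586/9 (h = -67 - 34/(-18) = -67 - 34*(-1/18) = -67 + 17/9 = -586/9 ≈ -65.111)
1/(h + L(-278, N)/18245) = 1/(-586/9 - 20/18245) = 1/(-586/9 - 20*1/18245) = 1/(-586/9 - 4/3649) = 1/(-2138350/32841) = -32841/2138350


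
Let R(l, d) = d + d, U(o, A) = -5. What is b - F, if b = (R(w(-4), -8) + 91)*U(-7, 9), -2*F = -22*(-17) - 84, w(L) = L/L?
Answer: -230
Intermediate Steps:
w(L) = 1
R(l, d) = 2*d
F = -145 (F = -(-22*(-17) - 84)/2 = -(374 - 84)/2 = -1/2*290 = -145)
b = -375 (b = (2*(-8) + 91)*(-5) = (-16 + 91)*(-5) = 75*(-5) = -375)
b - F = -375 - 1*(-145) = -375 + 145 = -230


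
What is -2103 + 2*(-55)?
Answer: -2213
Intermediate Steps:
-2103 + 2*(-55) = -2103 - 110 = -2213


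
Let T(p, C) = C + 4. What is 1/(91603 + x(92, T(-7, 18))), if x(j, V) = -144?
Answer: 1/91459 ≈ 1.0934e-5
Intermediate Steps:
T(p, C) = 4 + C
1/(91603 + x(92, T(-7, 18))) = 1/(91603 - 144) = 1/91459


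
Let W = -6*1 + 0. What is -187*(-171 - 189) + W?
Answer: 67314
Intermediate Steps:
W = -6 (W = -6 + 0 = -6)
-187*(-171 - 189) + W = -187*(-171 - 189) - 6 = -187*(-360) - 6 = 67320 - 6 = 67314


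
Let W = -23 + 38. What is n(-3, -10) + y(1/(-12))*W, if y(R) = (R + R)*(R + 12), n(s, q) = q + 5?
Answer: -835/24 ≈ -34.792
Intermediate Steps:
n(s, q) = 5 + q
y(R) = 2*R*(12 + R) (y(R) = (2*R)*(12 + R) = 2*R*(12 + R))
W = 15
n(-3, -10) + y(1/(-12))*W = (5 - 10) + (2*(12 + 1/(-12))/(-12))*15 = -5 + (2*(-1/12)*(12 - 1/12))*15 = -5 + (2*(-1/12)*(143/12))*15 = -5 - 143/72*15 = -5 - 715/24 = -835/24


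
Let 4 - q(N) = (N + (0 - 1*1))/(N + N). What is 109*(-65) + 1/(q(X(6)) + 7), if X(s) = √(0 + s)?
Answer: -18739573/2645 - 2*√6/2645 ≈ -7084.9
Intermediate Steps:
X(s) = √s
q(N) = 4 - (-1 + N)/(2*N) (q(N) = 4 - (N + (0 - 1*1))/(N + N) = 4 - (N + (0 - 1))/(2*N) = 4 - (N - 1)*1/(2*N) = 4 - (-1 + N)*1/(2*N) = 4 - (-1 + N)/(2*N))
109*(-65) + 1/(q(X(6)) + 7) = 109*(-65) + 1/((1 + 7*√6)/(2*(√6)) + 7) = -7085 + 1/((√6/6)*(1 + 7*√6)/2 + 7) = -7085 + 1/(√6*(1 + 7*√6)/12 + 7) = -7085 + 1/(7 + √6*(1 + 7*√6)/12)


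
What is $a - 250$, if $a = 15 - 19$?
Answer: $-254$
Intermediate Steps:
$a = -4$ ($a = 15 - 19 = -4$)
$a - 250 = -4 - 250 = -254$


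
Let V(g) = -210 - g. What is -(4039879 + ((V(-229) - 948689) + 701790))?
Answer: -3792999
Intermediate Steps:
-(4039879 + ((V(-229) - 948689) + 701790)) = -(4039879 + (((-210 - 1*(-229)) - 948689) + 701790)) = -(4039879 + (((-210 + 229) - 948689) + 701790)) = -(4039879 + ((19 - 948689) + 701790)) = -(4039879 + (-948670 + 701790)) = -(4039879 - 246880) = -1*3792999 = -3792999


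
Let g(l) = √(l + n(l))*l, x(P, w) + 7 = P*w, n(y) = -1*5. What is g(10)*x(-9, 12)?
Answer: -1150*√5 ≈ -2571.5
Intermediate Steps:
n(y) = -5
x(P, w) = -7 + P*w
g(l) = l*√(-5 + l) (g(l) = √(l - 5)*l = √(-5 + l)*l = l*√(-5 + l))
g(10)*x(-9, 12) = (10*√(-5 + 10))*(-7 - 9*12) = (10*√5)*(-7 - 108) = (10*√5)*(-115) = -1150*√5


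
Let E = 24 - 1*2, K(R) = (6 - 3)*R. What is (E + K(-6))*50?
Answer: 200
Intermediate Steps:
K(R) = 3*R
E = 22 (E = 24 - 2 = 22)
(E + K(-6))*50 = (22 + 3*(-6))*50 = (22 - 18)*50 = 4*50 = 200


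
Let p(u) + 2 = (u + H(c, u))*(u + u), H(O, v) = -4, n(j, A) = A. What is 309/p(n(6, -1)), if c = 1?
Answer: 309/8 ≈ 38.625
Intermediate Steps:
p(u) = -2 + 2*u*(-4 + u) (p(u) = -2 + (u - 4)*(u + u) = -2 + (-4 + u)*(2*u) = -2 + 2*u*(-4 + u))
309/p(n(6, -1)) = 309/(-2 - 8*(-1) + 2*(-1)**2) = 309/(-2 + 8 + 2*1) = 309/(-2 + 8 + 2) = 309/8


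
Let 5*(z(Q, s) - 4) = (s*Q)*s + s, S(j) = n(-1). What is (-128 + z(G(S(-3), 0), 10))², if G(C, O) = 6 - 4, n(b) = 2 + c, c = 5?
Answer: 6724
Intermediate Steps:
n(b) = 7 (n(b) = 2 + 5 = 7)
S(j) = 7
G(C, O) = 2
z(Q, s) = 4 + s/5 + Q*s²/5 (z(Q, s) = 4 + ((s*Q)*s + s)/5 = 4 + ((Q*s)*s + s)/5 = 4 + (Q*s² + s)/5 = 4 + (s + Q*s²)/5 = 4 + (s/5 + Q*s²/5) = 4 + s/5 + Q*s²/5)
(-128 + z(G(S(-3), 0), 10))² = (-128 + (4 + (⅕)*10 + (⅕)*2*10²))² = (-128 + (4 + 2 + (⅕)*2*100))² = (-128 + (4 + 2 + 40))² = (-128 + 46)² = (-82)² = 6724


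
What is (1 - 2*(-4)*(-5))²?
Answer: 1521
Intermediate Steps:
(1 - 2*(-4)*(-5))² = (1 + 8*(-5))² = (1 - 40)² = (-39)² = 1521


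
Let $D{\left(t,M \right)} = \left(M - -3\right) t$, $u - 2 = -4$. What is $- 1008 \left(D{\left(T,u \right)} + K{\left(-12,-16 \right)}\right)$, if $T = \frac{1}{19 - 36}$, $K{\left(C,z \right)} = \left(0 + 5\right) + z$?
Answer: $\frac{189504}{17} \approx 11147.0$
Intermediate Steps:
$u = -2$ ($u = 2 - 4 = -2$)
$K{\left(C,z \right)} = 5 + z$
$T = - \frac{1}{17}$ ($T = \frac{1}{-17} = - \frac{1}{17} \approx -0.058824$)
$D{\left(t,M \right)} = t \left(3 + M\right)$ ($D{\left(t,M \right)} = \left(M + 3\right) t = \left(3 + M\right) t = t \left(3 + M\right)$)
$- 1008 \left(D{\left(T,u \right)} + K{\left(-12,-16 \right)}\right) = - 1008 \left(- \frac{3 - 2}{17} + \left(5 - 16\right)\right) = - 1008 \left(\left(- \frac{1}{17}\right) 1 - 11\right) = - 1008 \left(- \frac{1}{17} - 11\right) = \left(-1008\right) \left(- \frac{188}{17}\right) = \frac{189504}{17}$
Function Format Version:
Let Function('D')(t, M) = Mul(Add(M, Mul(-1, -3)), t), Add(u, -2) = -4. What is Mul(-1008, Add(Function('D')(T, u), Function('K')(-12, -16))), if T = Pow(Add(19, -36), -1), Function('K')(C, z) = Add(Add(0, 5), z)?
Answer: Rational(189504, 17) ≈ 11147.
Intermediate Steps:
u = -2 (u = Add(2, -4) = -2)
Function('K')(C, z) = Add(5, z)
T = Rational(-1, 17) (T = Pow(-17, -1) = Rational(-1, 17) ≈ -0.058824)
Function('D')(t, M) = Mul(t, Add(3, M)) (Function('D')(t, M) = Mul(Add(M, 3), t) = Mul(Add(3, M), t) = Mul(t, Add(3, M)))
Mul(-1008, Add(Function('D')(T, u), Function('K')(-12, -16))) = Mul(-1008, Add(Mul(Rational(-1, 17), Add(3, -2)), Add(5, -16))) = Mul(-1008, Add(Mul(Rational(-1, 17), 1), -11)) = Mul(-1008, Add(Rational(-1, 17), -11)) = Mul(-1008, Rational(-188, 17)) = Rational(189504, 17)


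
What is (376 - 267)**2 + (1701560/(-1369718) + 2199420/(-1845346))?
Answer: 1072296650170491/90271558301 ≈ 11879.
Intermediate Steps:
(376 - 267)**2 + (1701560/(-1369718) + 2199420/(-1845346)) = 109**2 + (1701560*(-1/1369718) + 2199420*(-1/1845346)) = 11881 + (-121540/97837 - 1099710/922673) = 11881 - 219734003690/90271558301 = 1072296650170491/90271558301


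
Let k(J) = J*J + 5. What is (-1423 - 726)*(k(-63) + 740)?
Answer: -10130386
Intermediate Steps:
k(J) = 5 + J² (k(J) = J² + 5 = 5 + J²)
(-1423 - 726)*(k(-63) + 740) = (-1423 - 726)*((5 + (-63)²) + 740) = -2149*((5 + 3969) + 740) = -2149*(3974 + 740) = -2149*4714 = -10130386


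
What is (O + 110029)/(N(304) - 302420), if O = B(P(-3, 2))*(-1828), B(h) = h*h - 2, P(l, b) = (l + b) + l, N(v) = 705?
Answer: -84437/301715 ≈ -0.27986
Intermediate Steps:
P(l, b) = b + 2*l (P(l, b) = (b + l) + l = b + 2*l)
B(h) = -2 + h² (B(h) = h² - 2 = -2 + h²)
O = -25592 (O = (-2 + (2 + 2*(-3))²)*(-1828) = (-2 + (2 - 6)²)*(-1828) = (-2 + (-4)²)*(-1828) = (-2 + 16)*(-1828) = 14*(-1828) = -25592)
(O + 110029)/(N(304) - 302420) = (-25592 + 110029)/(705 - 302420) = 84437/(-301715) = 84437*(-1/301715) = -84437/301715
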